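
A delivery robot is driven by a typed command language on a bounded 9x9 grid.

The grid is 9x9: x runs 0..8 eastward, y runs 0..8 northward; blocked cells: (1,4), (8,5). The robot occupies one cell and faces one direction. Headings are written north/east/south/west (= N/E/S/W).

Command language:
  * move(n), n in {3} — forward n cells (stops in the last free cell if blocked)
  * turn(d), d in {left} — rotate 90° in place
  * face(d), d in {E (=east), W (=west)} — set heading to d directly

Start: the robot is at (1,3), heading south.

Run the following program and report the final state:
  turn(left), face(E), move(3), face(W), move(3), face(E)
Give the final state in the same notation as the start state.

t0: at (1,3), heading south
step 1 (turn(left)): at (1,3), heading east
step 2 (face(E)): at (1,3), heading east
step 3 (move(3)): at (4,3), heading east
step 4 (face(W)): at (4,3), heading west
step 5 (move(3)): at (1,3), heading west
step 6 (face(E)): at (1,3), heading east

at (1,3), heading east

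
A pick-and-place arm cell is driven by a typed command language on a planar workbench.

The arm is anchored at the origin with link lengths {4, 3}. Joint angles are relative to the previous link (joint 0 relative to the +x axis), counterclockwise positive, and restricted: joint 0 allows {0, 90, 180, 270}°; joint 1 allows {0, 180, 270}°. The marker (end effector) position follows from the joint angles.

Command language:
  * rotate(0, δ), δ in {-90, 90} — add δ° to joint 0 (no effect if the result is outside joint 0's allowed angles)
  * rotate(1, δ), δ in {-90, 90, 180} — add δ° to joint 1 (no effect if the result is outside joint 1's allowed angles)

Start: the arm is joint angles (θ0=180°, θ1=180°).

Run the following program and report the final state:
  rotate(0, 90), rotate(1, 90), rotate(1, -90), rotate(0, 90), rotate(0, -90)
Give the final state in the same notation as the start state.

joint angles (θ0=270°, θ1=180°)

start: joint angles (θ0=180°, θ1=180°)
t=1 rotate(0, 90) ⇒ joint angles (θ0=270°, θ1=180°)
t=2 rotate(1, 90) ⇒ joint angles (θ0=270°, θ1=270°)
t=3 rotate(1, -90) ⇒ joint angles (θ0=270°, θ1=180°)
t=4 rotate(0, 90) ⇒ joint angles (θ0=0°, θ1=180°)
t=5 rotate(0, -90) ⇒ joint angles (θ0=270°, θ1=180°)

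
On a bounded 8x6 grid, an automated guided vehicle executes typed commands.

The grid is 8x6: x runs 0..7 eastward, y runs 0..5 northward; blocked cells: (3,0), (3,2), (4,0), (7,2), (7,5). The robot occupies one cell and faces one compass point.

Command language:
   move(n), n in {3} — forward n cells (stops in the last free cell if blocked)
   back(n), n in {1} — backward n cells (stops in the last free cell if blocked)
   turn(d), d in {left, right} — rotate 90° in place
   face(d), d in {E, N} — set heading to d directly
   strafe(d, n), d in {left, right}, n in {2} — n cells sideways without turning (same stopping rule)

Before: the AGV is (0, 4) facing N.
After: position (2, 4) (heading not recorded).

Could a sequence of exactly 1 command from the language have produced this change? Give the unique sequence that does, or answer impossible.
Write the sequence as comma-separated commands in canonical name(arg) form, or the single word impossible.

begin: (0, 4) facing N
1. strafe(right, 2) → (2, 4) facing N
uniquely the one of 8 1-step routes that fits.

strafe(right, 2)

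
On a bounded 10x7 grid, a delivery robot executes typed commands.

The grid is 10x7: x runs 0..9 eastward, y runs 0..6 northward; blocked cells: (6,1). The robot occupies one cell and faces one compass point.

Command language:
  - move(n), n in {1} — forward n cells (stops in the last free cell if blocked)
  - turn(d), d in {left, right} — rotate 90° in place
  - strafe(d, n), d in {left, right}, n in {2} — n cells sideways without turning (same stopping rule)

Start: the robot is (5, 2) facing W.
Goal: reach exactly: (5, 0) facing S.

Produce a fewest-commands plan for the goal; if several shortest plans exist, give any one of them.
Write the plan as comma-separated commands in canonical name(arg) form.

from: (5, 2) facing W
[1] after strafe(left, 2): (5, 0) facing W
[2] after turn(left): (5, 0) facing S
minimal: 2 command(s), checked below 2.

strafe(left, 2), turn(left)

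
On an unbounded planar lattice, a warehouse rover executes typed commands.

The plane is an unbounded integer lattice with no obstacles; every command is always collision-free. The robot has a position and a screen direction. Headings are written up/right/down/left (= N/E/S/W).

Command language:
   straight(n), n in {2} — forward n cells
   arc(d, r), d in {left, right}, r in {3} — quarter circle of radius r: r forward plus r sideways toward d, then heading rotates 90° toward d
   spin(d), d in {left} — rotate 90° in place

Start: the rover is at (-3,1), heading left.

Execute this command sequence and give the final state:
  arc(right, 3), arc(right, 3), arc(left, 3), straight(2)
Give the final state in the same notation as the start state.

t0: at (-3,1), heading left
t=1 arc(right, 3) ⇒ at (-6,4), heading up
t=2 arc(right, 3) ⇒ at (-3,7), heading right
t=3 arc(left, 3) ⇒ at (0,10), heading up
t=4 straight(2) ⇒ at (0,12), heading up

at (0,12), heading up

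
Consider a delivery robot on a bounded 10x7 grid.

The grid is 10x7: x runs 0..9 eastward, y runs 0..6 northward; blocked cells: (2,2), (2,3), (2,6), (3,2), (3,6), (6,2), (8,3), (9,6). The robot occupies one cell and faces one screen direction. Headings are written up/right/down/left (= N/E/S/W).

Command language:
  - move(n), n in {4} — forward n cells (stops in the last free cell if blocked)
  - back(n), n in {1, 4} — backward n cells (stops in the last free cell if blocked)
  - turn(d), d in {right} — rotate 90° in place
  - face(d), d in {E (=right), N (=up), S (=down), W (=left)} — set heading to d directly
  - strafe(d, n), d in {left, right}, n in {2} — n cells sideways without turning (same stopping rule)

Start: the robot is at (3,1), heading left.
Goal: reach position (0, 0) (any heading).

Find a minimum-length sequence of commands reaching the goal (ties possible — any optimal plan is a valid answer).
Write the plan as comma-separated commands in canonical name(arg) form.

move(4), strafe(left, 2)

initial: at (3,1), heading left
step 1 (move(4)): at (0,1), heading left
step 2 (strafe(left, 2)): at (0,0), heading left
nothing shorter than 2 reaches the goal.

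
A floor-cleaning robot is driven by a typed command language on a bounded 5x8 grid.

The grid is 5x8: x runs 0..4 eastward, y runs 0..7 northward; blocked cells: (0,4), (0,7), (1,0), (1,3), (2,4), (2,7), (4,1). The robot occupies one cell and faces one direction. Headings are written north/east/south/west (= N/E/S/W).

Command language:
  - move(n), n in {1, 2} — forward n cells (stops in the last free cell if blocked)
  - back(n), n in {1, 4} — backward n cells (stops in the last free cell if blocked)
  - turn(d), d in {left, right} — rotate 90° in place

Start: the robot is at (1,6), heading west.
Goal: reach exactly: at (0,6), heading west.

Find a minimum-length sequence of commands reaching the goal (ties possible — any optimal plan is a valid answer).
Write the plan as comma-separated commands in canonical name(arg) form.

move(2)

begin: at (1,6), heading west
1. move(2) → at (0,6), heading west
no 0-step plan works, so 1 is optimal.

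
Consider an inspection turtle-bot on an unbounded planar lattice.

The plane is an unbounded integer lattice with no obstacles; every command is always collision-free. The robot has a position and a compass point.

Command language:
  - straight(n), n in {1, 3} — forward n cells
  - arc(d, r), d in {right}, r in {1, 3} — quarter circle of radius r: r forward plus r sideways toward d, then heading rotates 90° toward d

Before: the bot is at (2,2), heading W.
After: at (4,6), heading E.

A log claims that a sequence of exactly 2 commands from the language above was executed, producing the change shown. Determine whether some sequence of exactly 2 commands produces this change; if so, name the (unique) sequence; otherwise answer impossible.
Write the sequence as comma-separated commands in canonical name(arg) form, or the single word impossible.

key: running arc(right, 3) before arc(right, 1) would end elsewhere — order is forced
t0: at (2,2), heading W
[1] after arc(right, 1): at (1,3), heading N
[2] after arc(right, 3): at (4,6), heading E
no other 2-command option fits: unique.

arc(right, 1), arc(right, 3)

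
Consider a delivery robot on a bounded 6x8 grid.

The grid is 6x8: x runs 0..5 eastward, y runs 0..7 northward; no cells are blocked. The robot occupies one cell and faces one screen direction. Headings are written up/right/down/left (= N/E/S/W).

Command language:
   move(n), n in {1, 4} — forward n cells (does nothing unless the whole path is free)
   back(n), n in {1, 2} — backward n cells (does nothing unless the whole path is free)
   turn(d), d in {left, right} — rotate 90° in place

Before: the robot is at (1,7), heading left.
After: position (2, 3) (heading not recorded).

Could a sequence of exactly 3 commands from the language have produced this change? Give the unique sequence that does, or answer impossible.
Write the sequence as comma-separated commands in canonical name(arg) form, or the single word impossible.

key: order matters: swapping back(1) and move(4) lands elsewhere
t0: at (1,7), heading left
t=1 back(1) ⇒ at (2,7), heading left
t=2 turn(left) ⇒ at (2,7), heading down
t=3 move(4) ⇒ at (2,3), heading down
no other 3-command option fits: unique.

back(1), turn(left), move(4)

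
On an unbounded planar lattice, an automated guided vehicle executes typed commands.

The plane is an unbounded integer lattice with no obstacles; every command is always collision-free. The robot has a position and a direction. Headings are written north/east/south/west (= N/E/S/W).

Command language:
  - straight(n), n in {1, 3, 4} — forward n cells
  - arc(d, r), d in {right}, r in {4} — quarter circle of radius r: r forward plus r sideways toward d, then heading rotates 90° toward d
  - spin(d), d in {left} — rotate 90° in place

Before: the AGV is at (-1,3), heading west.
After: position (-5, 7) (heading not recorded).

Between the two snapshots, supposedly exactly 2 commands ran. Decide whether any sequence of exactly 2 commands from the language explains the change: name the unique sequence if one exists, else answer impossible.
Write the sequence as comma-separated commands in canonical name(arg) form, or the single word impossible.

key: order matters: swapping arc(right, 4) and spin(left) lands elsewhere
begin: at (-1,3), heading west
step 1 (arc(right, 4)): at (-5,7), heading north
step 2 (spin(left)): at (-5,7), heading west
no other 2-command option fits: unique.

arc(right, 4), spin(left)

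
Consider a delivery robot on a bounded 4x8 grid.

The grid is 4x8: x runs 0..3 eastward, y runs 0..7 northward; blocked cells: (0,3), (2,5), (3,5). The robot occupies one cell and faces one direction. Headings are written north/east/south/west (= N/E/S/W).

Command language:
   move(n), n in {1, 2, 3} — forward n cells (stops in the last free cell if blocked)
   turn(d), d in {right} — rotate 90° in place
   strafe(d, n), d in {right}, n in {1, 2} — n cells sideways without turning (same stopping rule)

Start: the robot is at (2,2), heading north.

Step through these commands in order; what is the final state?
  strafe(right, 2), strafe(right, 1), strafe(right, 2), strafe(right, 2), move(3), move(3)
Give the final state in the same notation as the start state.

at (3,4), heading north

begin: at (2,2), heading north
step 1 (strafe(right, 2)): at (3,2), heading north
step 2 (strafe(right, 1)): at (3,2), heading north
step 3 (strafe(right, 2)): at (3,2), heading north
step 4 (strafe(right, 2)): at (3,2), heading north
step 5 (move(3)): at (3,4), heading north
step 6 (move(3)): at (3,4), heading north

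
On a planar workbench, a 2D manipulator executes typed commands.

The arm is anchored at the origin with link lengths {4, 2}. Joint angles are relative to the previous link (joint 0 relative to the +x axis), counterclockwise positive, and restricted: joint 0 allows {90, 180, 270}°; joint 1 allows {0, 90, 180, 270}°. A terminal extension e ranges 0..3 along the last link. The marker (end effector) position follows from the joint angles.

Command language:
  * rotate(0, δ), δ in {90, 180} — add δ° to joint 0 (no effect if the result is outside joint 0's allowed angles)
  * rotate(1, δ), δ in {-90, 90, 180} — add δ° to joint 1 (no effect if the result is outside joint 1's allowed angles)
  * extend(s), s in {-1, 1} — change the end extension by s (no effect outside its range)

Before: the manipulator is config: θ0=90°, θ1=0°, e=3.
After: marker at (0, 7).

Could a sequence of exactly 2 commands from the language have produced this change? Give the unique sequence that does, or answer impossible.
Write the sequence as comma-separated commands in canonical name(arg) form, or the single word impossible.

start: config: θ0=90°, θ1=0°, e=3
[1] after extend(-1): config: θ0=90°, θ1=0°, e=2
[2] after extend(-1): config: θ0=90°, θ1=0°, e=1
no rival 2-sequence matches.

extend(-1), extend(-1)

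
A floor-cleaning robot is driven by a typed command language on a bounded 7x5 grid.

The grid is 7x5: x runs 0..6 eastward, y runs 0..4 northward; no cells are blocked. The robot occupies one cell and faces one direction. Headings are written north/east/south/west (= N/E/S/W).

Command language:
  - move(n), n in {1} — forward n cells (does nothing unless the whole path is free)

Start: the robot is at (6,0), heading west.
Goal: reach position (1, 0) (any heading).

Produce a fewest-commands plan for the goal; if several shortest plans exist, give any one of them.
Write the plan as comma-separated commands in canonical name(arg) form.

move(1), move(1), move(1), move(1), move(1)

begin: at (6,0), heading west
step 1 (move(1)): at (5,0), heading west
step 2 (move(1)): at (4,0), heading west
step 3 (move(1)): at (3,0), heading west
step 4 (move(1)): at (2,0), heading west
step 5 (move(1)): at (1,0), heading west
nothing shorter than 5 reaches the goal.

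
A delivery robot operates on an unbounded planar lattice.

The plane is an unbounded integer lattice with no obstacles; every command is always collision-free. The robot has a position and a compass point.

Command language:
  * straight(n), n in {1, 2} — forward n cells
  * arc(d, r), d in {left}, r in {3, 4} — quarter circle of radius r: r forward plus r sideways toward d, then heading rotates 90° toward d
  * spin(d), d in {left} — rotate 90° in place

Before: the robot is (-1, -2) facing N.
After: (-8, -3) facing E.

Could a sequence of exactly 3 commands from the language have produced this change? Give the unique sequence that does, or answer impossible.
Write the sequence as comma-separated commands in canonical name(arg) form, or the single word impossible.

arc(left, 3), arc(left, 4), spin(left)

key: position moved to (-8,-3) AND the heading swung to E — translation plus rotation needed
begin: (-1, -2) facing N
1. arc(left, 3) → (-4, 1) facing W
2. arc(left, 4) → (-8, -3) facing S
3. spin(left) → (-8, -3) facing E
uniquely the one of 125 3-step routes that fits.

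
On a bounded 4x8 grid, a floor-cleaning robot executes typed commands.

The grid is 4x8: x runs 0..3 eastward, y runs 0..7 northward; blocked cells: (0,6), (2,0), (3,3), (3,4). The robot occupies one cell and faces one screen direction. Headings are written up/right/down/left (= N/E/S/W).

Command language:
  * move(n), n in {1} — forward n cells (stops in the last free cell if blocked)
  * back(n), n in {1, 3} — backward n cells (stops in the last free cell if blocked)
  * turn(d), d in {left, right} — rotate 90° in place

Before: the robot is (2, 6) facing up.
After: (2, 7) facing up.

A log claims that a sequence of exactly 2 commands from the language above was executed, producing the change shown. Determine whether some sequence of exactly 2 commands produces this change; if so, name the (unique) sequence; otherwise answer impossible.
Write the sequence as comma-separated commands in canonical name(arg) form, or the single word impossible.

move(1), move(1)

key: the second move(1) runs into the grid edge before its full distance
start: (2, 6) facing up
step 1 (move(1)): (2, 7) facing up
step 2 (move(1)): (2, 7) facing up
uniquely the one of 25 2-step routes that fits.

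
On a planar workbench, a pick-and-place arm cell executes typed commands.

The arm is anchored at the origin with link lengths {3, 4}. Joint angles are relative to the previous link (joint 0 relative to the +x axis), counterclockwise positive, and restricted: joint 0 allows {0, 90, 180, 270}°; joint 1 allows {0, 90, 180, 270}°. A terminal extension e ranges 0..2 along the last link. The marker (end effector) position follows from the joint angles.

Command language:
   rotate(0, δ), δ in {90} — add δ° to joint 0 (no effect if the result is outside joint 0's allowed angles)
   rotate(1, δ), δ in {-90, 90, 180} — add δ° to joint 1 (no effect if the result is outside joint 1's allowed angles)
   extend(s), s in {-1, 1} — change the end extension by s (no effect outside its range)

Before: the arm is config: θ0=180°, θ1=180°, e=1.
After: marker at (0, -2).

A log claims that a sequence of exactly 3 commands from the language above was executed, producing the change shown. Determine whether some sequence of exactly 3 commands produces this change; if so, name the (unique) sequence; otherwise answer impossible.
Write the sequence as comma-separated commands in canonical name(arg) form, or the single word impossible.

rotate(0, 90), rotate(0, 90), rotate(0, 90)

from: config: θ0=180°, θ1=180°, e=1
t=1 rotate(0, 90) ⇒ config: θ0=270°, θ1=180°, e=1
t=2 rotate(0, 90) ⇒ config: θ0=0°, θ1=180°, e=1
t=3 rotate(0, 90) ⇒ config: θ0=90°, θ1=180°, e=1
no other 3-command option fits: unique.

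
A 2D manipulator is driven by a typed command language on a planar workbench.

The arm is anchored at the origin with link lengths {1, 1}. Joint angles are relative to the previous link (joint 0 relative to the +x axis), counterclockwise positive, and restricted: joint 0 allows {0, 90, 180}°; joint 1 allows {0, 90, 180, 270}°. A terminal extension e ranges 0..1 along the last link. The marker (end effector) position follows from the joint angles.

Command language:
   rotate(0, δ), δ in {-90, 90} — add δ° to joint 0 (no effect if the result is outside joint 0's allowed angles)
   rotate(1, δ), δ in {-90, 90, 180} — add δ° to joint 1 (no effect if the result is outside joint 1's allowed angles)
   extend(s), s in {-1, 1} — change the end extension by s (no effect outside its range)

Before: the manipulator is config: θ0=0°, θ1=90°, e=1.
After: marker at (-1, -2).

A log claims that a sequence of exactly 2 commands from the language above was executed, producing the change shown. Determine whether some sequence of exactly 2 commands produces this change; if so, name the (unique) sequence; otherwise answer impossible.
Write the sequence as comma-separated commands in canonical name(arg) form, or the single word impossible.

begin: config: θ0=0°, θ1=90°, e=1
step 1 (rotate(0, 90)): config: θ0=90°, θ1=90°, e=1
step 2 (rotate(0, 90)): config: θ0=180°, θ1=90°, e=1
no rival 2-sequence matches.

rotate(0, 90), rotate(0, 90)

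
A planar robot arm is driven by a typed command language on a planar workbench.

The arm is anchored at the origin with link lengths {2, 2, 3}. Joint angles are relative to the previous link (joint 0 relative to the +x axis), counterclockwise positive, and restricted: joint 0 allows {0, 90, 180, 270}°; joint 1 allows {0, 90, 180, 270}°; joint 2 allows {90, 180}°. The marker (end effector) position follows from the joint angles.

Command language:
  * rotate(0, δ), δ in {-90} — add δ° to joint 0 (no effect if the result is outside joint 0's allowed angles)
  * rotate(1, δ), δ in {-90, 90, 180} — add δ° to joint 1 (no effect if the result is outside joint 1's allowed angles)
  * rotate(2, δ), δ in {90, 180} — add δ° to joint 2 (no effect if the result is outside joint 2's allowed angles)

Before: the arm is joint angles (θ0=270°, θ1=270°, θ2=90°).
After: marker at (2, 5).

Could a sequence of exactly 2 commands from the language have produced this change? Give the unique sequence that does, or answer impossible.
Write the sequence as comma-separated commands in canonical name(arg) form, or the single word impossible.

rotate(0, -90), rotate(0, -90)

t0: joint angles (θ0=270°, θ1=270°, θ2=90°)
t=1 rotate(0, -90) ⇒ joint angles (θ0=180°, θ1=270°, θ2=90°)
t=2 rotate(0, -90) ⇒ joint angles (θ0=90°, θ1=270°, θ2=90°)
no other 2-command option fits: unique.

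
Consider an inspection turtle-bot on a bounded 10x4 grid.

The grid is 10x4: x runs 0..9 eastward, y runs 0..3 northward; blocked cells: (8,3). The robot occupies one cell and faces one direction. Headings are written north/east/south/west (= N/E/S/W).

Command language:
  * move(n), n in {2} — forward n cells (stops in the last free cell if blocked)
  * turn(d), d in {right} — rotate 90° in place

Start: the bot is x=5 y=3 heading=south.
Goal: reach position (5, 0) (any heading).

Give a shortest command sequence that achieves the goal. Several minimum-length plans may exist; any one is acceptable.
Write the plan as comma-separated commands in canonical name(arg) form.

begin: x=5 y=3 heading=south
step 1 (move(2)): x=5 y=1 heading=south
step 2 (move(2)): x=5 y=0 heading=south
nothing shorter than 2 reaches the goal.

move(2), move(2)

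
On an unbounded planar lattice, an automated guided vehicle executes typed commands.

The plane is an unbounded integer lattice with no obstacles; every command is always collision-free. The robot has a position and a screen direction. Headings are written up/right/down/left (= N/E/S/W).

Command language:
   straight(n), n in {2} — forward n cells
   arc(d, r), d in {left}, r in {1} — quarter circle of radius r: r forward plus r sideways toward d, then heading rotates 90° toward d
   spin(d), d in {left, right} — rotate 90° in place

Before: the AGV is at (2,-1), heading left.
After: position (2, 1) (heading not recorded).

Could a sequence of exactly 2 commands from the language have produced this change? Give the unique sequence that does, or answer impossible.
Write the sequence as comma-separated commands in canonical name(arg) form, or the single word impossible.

key: running straight(2) before spin(right) would end elsewhere — order is forced
initial: at (2,-1), heading left
t=1 spin(right) ⇒ at (2,-1), heading up
t=2 straight(2) ⇒ at (2,1), heading up
uniquely the one of 16 2-step routes that fits.

spin(right), straight(2)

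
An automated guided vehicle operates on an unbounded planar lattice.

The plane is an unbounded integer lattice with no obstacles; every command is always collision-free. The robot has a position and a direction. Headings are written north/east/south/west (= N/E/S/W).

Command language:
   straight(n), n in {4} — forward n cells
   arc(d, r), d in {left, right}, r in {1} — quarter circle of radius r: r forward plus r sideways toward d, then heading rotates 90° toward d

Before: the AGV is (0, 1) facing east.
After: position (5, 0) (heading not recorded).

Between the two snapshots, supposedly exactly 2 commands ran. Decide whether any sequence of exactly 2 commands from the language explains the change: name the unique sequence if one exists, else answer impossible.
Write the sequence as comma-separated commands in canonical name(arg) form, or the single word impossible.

straight(4), arc(right, 1)

key: running arc(right, 1) before straight(4) would end elsewhere — order is forced
start: (0, 1) facing east
[1] after straight(4): (4, 1) facing east
[2] after arc(right, 1): (5, 0) facing south
all 9 alternatives checked — unique.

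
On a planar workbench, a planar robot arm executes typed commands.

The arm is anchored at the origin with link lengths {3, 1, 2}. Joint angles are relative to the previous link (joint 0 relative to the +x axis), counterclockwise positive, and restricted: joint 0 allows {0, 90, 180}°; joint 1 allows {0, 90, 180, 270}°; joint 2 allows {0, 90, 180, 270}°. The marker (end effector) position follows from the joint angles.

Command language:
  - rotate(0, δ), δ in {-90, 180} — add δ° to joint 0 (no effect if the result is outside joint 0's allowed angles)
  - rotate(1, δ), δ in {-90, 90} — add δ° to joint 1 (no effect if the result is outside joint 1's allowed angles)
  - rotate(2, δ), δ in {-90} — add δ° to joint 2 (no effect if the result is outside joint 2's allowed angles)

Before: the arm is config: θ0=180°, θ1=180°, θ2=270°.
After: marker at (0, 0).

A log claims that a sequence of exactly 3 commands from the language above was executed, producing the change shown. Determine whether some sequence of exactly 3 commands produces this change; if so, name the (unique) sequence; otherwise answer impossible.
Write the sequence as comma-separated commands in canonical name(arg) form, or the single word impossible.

begin: config: θ0=180°, θ1=180°, θ2=270°
[1] after rotate(2, -90): config: θ0=180°, θ1=180°, θ2=180°
[2] after rotate(2, -90): config: θ0=180°, θ1=180°, θ2=90°
[3] after rotate(2, -90): config: θ0=180°, θ1=180°, θ2=0°
no rival 3-sequence matches.

rotate(2, -90), rotate(2, -90), rotate(2, -90)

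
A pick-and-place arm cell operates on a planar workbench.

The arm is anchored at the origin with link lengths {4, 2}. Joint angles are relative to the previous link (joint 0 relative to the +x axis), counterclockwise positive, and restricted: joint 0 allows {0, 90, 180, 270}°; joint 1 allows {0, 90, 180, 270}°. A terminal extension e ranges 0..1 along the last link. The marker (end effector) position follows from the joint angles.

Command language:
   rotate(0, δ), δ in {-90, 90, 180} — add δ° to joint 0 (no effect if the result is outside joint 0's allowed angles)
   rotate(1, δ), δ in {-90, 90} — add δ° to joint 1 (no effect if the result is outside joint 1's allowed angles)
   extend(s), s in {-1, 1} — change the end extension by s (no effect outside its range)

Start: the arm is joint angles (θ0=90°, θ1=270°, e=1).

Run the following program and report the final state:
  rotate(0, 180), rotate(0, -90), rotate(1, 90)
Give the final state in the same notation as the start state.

joint angles (θ0=180°, θ1=0°, e=1)

from: joint angles (θ0=90°, θ1=270°, e=1)
1. rotate(0, 180) → joint angles (θ0=270°, θ1=270°, e=1)
2. rotate(0, -90) → joint angles (θ0=180°, θ1=270°, e=1)
3. rotate(1, 90) → joint angles (θ0=180°, θ1=0°, e=1)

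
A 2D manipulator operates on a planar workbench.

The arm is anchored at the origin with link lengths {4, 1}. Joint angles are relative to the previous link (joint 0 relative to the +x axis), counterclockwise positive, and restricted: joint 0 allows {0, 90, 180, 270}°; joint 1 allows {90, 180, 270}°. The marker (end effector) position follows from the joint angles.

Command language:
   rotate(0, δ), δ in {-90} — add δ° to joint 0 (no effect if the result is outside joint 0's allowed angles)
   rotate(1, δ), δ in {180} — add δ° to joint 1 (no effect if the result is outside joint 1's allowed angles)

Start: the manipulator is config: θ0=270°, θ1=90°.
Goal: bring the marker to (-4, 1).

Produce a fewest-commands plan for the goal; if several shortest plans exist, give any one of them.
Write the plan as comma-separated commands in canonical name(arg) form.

initial: config: θ0=270°, θ1=90°
1. rotate(1, 180) → config: θ0=270°, θ1=270°
2. rotate(0, -90) → config: θ0=180°, θ1=270°
nothing shorter than 2 reaches the goal.

rotate(1, 180), rotate(0, -90)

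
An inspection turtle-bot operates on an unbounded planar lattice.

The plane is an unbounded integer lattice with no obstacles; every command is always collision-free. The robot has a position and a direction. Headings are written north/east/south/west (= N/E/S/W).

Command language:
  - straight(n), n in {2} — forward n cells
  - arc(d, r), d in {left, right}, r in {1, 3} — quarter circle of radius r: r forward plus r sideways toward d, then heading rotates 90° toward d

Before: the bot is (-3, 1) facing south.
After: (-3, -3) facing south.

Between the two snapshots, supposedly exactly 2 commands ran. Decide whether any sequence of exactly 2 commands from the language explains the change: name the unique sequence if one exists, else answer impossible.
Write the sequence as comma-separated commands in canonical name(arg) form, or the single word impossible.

straight(2), straight(2)

key: still facing S at the end — nothing in the sequence rotates
t0: (-3, 1) facing south
t=1 straight(2) ⇒ (-3, -1) facing south
t=2 straight(2) ⇒ (-3, -3) facing south
uniquely the one of 25 2-step routes that fits.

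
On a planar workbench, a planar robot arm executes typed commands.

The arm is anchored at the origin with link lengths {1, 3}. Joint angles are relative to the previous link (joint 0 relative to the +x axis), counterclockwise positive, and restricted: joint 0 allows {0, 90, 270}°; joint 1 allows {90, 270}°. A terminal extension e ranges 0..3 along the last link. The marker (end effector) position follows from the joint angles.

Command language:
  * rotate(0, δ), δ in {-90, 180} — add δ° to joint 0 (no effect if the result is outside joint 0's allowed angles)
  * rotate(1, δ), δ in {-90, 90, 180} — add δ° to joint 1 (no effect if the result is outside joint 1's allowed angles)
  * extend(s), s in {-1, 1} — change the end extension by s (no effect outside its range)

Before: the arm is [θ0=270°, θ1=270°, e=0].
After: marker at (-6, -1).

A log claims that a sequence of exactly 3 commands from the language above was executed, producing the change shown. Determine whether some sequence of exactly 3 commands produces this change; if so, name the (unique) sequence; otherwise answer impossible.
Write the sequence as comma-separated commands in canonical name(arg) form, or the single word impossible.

extend(1), extend(1), extend(1)

start: [θ0=270°, θ1=270°, e=0]
t=1 extend(1) ⇒ [θ0=270°, θ1=270°, e=1]
t=2 extend(1) ⇒ [θ0=270°, θ1=270°, e=2]
t=3 extend(1) ⇒ [θ0=270°, θ1=270°, e=3]
no other 3-command option fits: unique.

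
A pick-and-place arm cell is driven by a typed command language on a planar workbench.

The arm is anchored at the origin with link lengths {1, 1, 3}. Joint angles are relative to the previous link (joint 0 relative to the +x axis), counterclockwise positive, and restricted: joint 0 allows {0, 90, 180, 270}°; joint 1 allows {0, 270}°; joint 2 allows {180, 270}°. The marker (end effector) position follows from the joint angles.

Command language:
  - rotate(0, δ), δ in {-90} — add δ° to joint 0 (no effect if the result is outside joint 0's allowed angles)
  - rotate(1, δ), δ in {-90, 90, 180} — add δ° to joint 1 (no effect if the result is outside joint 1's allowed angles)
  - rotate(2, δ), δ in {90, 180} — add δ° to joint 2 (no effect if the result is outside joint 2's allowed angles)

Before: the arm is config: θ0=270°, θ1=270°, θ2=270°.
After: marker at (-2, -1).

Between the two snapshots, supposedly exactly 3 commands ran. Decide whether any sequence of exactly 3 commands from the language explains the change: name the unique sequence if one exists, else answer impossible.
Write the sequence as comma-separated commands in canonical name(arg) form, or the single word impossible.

t0: config: θ0=270°, θ1=270°, θ2=270°
step 1 (rotate(0, -90)): config: θ0=180°, θ1=270°, θ2=270°
step 2 (rotate(0, -90)): config: θ0=90°, θ1=270°, θ2=270°
step 3 (rotate(0, -90)): config: θ0=0°, θ1=270°, θ2=270°
no rival 3-sequence matches.

rotate(0, -90), rotate(0, -90), rotate(0, -90)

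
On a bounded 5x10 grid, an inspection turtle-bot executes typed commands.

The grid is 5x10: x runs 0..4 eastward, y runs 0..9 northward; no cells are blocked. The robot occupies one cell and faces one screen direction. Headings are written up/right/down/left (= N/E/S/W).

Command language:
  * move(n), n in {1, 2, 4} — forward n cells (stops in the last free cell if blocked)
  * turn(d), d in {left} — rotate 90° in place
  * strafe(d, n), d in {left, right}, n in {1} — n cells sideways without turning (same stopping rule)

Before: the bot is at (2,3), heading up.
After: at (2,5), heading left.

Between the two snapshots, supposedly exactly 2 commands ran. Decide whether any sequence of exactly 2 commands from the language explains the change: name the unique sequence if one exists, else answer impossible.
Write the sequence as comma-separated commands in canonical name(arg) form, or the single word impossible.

move(2), turn(left)

key: order matters: swapping move(2) and turn(left) lands elsewhere
t0: at (2,3), heading up
[1] after move(2): at (2,5), heading up
[2] after turn(left): at (2,5), heading left
no other 2-command option fits: unique.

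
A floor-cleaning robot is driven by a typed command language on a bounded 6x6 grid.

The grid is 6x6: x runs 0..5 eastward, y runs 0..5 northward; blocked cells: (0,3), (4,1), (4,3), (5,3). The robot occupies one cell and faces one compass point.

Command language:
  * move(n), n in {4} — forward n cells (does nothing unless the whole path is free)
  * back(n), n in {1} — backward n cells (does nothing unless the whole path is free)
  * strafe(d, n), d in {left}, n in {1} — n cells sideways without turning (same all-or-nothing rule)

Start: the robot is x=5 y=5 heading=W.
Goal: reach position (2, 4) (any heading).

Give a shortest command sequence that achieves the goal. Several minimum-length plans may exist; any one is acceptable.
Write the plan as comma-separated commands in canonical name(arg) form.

strafe(left, 1), move(4), back(1)

begin: x=5 y=5 heading=W
t=1 strafe(left, 1) ⇒ x=5 y=4 heading=W
t=2 move(4) ⇒ x=1 y=4 heading=W
t=3 back(1) ⇒ x=2 y=4 heading=W
minimal: 3 command(s), checked below 3.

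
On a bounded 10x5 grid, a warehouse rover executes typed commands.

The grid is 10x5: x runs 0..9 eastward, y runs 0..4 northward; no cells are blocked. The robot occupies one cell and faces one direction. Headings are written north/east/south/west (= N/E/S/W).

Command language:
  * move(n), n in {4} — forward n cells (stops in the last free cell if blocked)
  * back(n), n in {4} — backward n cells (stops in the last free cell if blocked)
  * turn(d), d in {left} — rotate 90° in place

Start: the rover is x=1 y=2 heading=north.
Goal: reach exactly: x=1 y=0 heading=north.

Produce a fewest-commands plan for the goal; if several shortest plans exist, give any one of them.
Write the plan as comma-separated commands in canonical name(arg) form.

from: x=1 y=2 heading=north
[1] after back(4): x=1 y=0 heading=north
no 0-step plan works, so 1 is optimal.

back(4)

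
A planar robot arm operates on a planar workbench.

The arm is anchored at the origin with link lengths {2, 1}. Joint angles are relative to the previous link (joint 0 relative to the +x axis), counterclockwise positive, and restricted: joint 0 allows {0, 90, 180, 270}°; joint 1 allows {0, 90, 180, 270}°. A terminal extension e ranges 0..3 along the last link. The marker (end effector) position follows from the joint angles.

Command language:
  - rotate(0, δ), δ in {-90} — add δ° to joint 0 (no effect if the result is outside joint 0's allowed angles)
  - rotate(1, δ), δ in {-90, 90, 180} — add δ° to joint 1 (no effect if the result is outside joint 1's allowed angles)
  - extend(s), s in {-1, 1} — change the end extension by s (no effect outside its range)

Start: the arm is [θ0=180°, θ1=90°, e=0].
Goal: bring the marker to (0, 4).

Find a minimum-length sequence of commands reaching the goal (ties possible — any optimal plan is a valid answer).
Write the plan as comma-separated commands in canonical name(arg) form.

begin: [θ0=180°, θ1=90°, e=0]
t=1 rotate(1, -90) ⇒ [θ0=180°, θ1=0°, e=0]
t=2 rotate(0, -90) ⇒ [θ0=90°, θ1=0°, e=0]
t=3 extend(1) ⇒ [θ0=90°, θ1=0°, e=1]
shorter routes all fall short; 3 is best.

rotate(1, -90), rotate(0, -90), extend(1)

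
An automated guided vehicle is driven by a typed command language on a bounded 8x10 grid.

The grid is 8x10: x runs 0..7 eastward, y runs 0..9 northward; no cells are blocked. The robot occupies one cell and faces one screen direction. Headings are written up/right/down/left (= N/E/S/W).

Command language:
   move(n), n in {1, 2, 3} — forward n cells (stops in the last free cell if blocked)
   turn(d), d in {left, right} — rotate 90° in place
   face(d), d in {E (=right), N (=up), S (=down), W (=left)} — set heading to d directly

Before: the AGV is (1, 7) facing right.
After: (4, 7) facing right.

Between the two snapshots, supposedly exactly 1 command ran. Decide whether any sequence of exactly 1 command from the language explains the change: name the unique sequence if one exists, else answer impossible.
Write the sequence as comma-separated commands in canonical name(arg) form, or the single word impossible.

key: still facing E — the one step turns nothing
from: (1, 7) facing right
step 1 (move(3)): (4, 7) facing right
uniquely the one of 9 1-step routes that fits.

move(3)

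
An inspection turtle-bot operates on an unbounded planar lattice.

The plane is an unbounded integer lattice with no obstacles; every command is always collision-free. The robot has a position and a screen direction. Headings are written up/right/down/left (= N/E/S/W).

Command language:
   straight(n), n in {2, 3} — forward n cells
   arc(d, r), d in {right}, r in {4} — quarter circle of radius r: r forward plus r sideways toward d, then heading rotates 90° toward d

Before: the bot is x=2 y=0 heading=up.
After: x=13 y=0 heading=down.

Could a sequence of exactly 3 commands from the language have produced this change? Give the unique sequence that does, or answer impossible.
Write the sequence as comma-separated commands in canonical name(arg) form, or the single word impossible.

arc(right, 4), straight(3), arc(right, 4)

key: position moved to (13,0) AND the heading swung to S — translation plus rotation needed
from: x=2 y=0 heading=up
step 1 (arc(right, 4)): x=6 y=4 heading=right
step 2 (straight(3)): x=9 y=4 heading=right
step 3 (arc(right, 4)): x=13 y=0 heading=down
no rival 3-sequence matches.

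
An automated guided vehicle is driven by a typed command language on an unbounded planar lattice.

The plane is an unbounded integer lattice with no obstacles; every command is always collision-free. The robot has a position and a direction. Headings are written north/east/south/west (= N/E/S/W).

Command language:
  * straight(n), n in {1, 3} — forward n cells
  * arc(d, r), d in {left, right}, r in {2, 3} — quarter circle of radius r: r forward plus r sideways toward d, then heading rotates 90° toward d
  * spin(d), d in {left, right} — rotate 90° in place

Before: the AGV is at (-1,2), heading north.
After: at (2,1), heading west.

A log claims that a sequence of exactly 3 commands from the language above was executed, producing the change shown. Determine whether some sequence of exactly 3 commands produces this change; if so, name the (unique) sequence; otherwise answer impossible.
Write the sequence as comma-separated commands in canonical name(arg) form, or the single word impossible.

key: cell and facing (now W) both changed — the 3 commands mix motion and turning
begin: at (-1,2), heading north
[1] after arc(right, 3): at (2,5), heading east
[2] after arc(right, 2): at (4,3), heading south
[3] after arc(right, 2): at (2,1), heading west
no other 3-command option fits: unique.

arc(right, 3), arc(right, 2), arc(right, 2)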